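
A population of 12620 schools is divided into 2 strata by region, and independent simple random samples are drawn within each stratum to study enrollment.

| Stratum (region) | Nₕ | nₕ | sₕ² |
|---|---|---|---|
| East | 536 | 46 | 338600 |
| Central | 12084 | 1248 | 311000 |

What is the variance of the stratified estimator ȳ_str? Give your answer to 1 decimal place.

Var(ȳ_str) = Σₕ Wₕ²(1 − fₕ)sₕ²/nₕ with Wₕ = Nₕ/N, N = 12620.
East: Wₕ = 0.04247227; term = 0.04247227²·(1 − 0.08582090)·338600/46 = 12.138675.
Central: Wₕ = 0.95752773; term = 0.95752773²·(1 − 0.10327706)·311000/1248 = 204.88342.
Sum = 217.0221.

217.0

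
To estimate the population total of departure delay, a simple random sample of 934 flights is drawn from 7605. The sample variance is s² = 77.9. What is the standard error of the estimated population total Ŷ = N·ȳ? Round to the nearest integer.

Var(Ŷ) = N²·Var(ȳ) = N²·(1 − n/N)·s²/n.
f = 934/7605 = 0.12281394; Var(ȳ) = 0.87718606·77.9/934 = 0.07316145.
Var(Ŷ) = 7605² · 0.07316145 = 4.2313675 × 10^6.
SE(Ŷ) = √(4.2313675 × 10^6) = 2057.

2057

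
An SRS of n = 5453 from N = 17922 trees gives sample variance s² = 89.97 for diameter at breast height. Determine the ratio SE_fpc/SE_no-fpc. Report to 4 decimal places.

0.8341

f = n/N = 5453/17922 = 0.30426292.
SE_no-fpc = √(s²/n) = 0.12844911; SE_fpc = √((1−f)s²/n) = 0.1071405.
Ratio = √(1−f) = 0.83410856.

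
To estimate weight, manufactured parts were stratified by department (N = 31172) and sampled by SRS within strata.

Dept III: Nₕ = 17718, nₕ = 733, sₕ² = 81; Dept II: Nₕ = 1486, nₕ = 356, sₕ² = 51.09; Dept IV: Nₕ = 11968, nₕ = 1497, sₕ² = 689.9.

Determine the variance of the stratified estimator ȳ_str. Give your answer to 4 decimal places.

0.0939

Var(ȳ_str) = Σₕ Wₕ²(1 − fₕ)sₕ²/nₕ with Wₕ = Nₕ/N, N = 31172.
Dept III: Wₕ = 0.56839471; term = 0.56839471²·(1 − 0.04137036)·81/733 = 0.034224094.
Dept II: Wₕ = 0.04767099; term = 0.04767099²·(1 − 0.23956931)·51.09/356 = 2.4800122 × 10^-4.
Dept IV: Wₕ = 0.38393430; term = 0.38393430²·(1 − 0.12508356)·689.9/1497 = 0.05943534.
Sum = 0.093907435.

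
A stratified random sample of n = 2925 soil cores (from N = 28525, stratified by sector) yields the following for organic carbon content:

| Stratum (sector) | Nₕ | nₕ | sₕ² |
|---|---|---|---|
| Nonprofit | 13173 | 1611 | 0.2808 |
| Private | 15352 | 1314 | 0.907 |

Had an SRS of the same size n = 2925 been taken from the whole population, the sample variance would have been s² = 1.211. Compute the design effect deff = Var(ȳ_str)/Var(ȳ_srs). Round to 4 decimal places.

Var(ȳ_str) = Σ Wₕ²(1−fₕ)sₕ²/nₕ with Wₕ = Nₕ/28525:
  Nonprofit: (13173/28525)²·(1−1611/13173)·0.2808/1611 = 3.2626307 × 10^-5
  Private: (15352/28525)²·(1−1314/15352)·0.907/1314 = 1.8282299 × 10^-4
  → Var(ȳ_str) = 2.154493 × 10^-4.
Var(ȳ_srs) = (1 − 2925/28525)·1.211/2925 = 3.7156311 × 10^-4.
deff = (2.154493 × 10^-4) / (3.7156311 × 10^-4) = 0.5798.

0.5798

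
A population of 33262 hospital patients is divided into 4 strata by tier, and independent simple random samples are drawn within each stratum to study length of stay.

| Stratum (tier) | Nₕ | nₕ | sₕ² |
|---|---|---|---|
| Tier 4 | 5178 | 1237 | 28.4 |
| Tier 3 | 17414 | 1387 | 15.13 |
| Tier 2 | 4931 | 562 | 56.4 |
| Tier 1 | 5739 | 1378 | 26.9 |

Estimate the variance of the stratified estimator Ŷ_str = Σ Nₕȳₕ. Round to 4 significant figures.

Var(Ŷ_str) = Σₕ Nₕ²(1 − fₕ)sₕ²/nₕ.
Tier 4: 5178²·(1 − 1237/5178)·28.4/1237 = 468508.12.
Tier 3: 17414²·(1 − 1387/17414)·15.13/1387 = 3.0444808 × 10^6.
Tier 2: 4931²·(1 − 562/4931)·56.4/562 = 2.1620206 × 10^6.
Tier 1: 5739²·(1 − 1378/5739)·26.9/1378 = 488568.4.
Sum = 6.1635779 × 10^6.

6.164 × 10^6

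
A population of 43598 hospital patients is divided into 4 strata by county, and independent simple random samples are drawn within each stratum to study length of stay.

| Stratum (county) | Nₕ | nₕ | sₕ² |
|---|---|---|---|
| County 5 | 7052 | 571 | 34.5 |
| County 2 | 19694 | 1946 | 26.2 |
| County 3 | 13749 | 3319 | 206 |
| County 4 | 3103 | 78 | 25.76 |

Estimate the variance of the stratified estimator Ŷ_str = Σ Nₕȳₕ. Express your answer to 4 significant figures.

Var(Ŷ_str) = Σₕ Nₕ²(1 − fₕ)sₕ²/nₕ.
County 5: 7052²·(1 − 571/7052)·34.5/571 = 2.7614508 × 10^6.
County 2: 19694²·(1 − 1946/19694)·26.2/1946 = 4.7058904 × 10^6.
County 3: 13749²·(1 − 3319/13749)·206/3319 = 8.9005202 × 10^6.
County 4: 3103²·(1 − 78/3103)·25.76/78 = 3.0999766 × 10^6.
Sum = 1.9467838 × 10^7.

1.947 × 10^7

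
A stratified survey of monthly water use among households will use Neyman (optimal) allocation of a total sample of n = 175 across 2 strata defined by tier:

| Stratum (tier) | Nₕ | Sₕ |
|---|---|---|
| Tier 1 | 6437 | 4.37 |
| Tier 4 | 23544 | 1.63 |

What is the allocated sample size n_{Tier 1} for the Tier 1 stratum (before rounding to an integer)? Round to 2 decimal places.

74.02

Neyman allocation: nₕ = n·NₕSₕ / Σⱼ NⱼSⱼ.
Σ NⱼSⱼ = 6437·4.37 + 23544·1.63 = 66506.41.
n_{Tier 1} = 175·6437·4.37 / 66506.41 = 74.02.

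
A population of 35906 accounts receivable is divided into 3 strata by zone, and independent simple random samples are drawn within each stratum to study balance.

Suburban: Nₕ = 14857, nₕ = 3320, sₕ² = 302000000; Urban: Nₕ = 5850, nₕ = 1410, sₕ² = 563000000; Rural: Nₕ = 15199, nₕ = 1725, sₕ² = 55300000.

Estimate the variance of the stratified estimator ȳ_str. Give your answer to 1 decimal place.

25230.4

Var(ȳ_str) = Σₕ Wₕ²(1 − fₕ)sₕ²/nₕ with Wₕ = Nₕ/N, N = 35906.
Suburban: Wₕ = 0.41377486; term = 0.41377486²·(1 − 0.22346369)·302000000/3320 = 12093.69.
Urban: Wₕ = 0.16292542; term = 0.16292542²·(1 − 0.24102564)·563000000/1410 = 8044.4076.
Rural: Wₕ = 0.42329973; term = 0.42329973²·(1 − 0.11349431)·55300000/1725 = 5092.2948.
Sum = 25230.392.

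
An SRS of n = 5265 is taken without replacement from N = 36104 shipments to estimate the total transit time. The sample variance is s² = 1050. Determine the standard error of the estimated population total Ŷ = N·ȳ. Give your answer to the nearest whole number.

Var(Ŷ) = N²·Var(ȳ) = N²·(1 − n/N)·s²/n.
f = 5265/36104 = 0.14582872; Var(ȳ) = 0.85417128·1050/5265 = 0.17034755.
Var(Ŷ) = 36104² · 0.17034755 = 2.2204783 × 10^8.
SE(Ŷ) = √(2.2204783 × 10^8) = 14901.

14901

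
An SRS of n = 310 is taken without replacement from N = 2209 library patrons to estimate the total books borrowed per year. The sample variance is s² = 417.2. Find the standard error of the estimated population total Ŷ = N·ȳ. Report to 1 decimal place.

Var(Ŷ) = N²·Var(ȳ) = N²·(1 − n/N)·s²/n.
f = 310/2209 = 0.14033499; Var(ȳ) = 0.85966501·417.2/310 = 1.1569427.
Var(Ŷ) = 2209² · 1.1569427 = 5.6455113 × 10^6.
SE(Ŷ) = √(5.6455113 × 10^6) = 2376.0.

2376.0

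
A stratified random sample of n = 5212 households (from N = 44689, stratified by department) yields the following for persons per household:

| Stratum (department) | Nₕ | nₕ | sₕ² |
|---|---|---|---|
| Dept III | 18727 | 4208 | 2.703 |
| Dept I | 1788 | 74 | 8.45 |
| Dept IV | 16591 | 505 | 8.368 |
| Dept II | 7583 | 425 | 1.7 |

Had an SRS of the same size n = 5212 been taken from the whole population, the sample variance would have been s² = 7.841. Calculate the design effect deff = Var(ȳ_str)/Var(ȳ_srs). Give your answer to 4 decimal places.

1.9457

Var(ȳ_str) = Σ Wₕ²(1−fₕ)sₕ²/nₕ with Wₕ = Nₕ/44689:
  Dept III: (18727/44689)²·(1−4208/18727)·2.703/4208 = 8.7452848 × 10^-5
  Dept I: (1788/44689)²·(1−74/1788)·8.45/74 = 1.7522741 × 10^-4
  Dept IV: (16591/44689)²·(1−505/16591)·8.368/505 = 0.0022143672
  Dept II: (7583/44689)²·(1−425/7583)·1.7/425 = 1.087155 × 10^-4
  → Var(ȳ_str) = 0.002585763.
Var(ȳ_srs) = (1 − 5212/44689)·7.841/5212 = 0.0013289558.
deff = 0.002585763 / 0.0013289558 = 1.9457.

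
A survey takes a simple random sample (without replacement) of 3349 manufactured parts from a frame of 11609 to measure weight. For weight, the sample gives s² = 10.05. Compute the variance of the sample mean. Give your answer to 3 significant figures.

Under SRS without replacement, Var(ȳ) = (1 − f)·s²/n with f = n/N = 3349/11609 = 0.28848307.
Var(ȳ) = (1 − 0.28848307)·10.05/3349 = 0.71151693·0.0030008958 = 0.0021351881.

0.00214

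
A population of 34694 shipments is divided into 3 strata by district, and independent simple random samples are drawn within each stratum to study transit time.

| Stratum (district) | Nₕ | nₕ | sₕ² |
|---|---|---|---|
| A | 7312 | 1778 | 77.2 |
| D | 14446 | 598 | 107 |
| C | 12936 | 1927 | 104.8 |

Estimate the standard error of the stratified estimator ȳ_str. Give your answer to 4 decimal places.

0.1940

Var(ȳ_str) = Σₕ Wₕ²(1 − fₕ)sₕ²/nₕ with Wₕ = Nₕ/N, N = 34694.
A: Wₕ = 0.21075690; term = 0.21075690²·(1 − 0.24316193)·77.2/1778 = 0.0014596614.
D: Wₕ = 0.41638324; term = 0.41638324²·(1 − 0.04139554)·107/598 = 0.029737778.
C: Wₕ = 0.37285986; term = 0.37285986²·(1 − 0.14896413)·104.8/1927 = 0.0064345577.
Sum = 0.037631997.
SE = √(0.037631997) = 0.1940.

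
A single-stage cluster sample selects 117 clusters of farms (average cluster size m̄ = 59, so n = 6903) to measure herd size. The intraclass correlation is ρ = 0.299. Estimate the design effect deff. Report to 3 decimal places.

18.342

deff = 1 + (59 − 1)·0.299 = 1 + 17.342 = 18.342.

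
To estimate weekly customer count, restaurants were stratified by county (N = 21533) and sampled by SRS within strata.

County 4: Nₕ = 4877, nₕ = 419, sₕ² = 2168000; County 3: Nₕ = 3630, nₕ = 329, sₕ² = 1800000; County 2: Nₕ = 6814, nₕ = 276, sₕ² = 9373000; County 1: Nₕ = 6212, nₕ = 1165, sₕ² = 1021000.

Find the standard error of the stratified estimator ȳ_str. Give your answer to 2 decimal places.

60.88

Var(ȳ_str) = Σₕ Wₕ²(1 − fₕ)sₕ²/nₕ with Wₕ = Nₕ/N, N = 21533.
County 4: Wₕ = 0.22648957; term = 0.22648957²·(1 − 0.08591347)·2168000/419 = 242.62134.
County 3: Wₕ = 0.16857846; term = 0.16857846²·(1 − 0.09063361)·1800000/329 = 141.39032.
County 2: Wₕ = 0.31644453; term = 0.31644453²·(1 − 0.04050484)·9373000/276 = 3262.9281.
County 1: Wₕ = 0.28848744; term = 0.28848744²·(1 − 0.18754024)·1021000/1165 = 59.25916.
Sum = 3706.1989.
SE = √(3706.1989) = 60.88.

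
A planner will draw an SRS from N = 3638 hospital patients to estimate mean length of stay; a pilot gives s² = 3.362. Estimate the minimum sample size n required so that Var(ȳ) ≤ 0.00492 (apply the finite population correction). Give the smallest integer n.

Without fpc, n₀ = s²/D = 3.362/0.00492 = 683.3333.
With fpc, (1 − n/N)·s²/n ≤ D requires n ≥ n₀/(1 + n₀/N) = 683.3333/(1 + 683.3333/3638) = 575.2777.
Rounding up, n = 576.

576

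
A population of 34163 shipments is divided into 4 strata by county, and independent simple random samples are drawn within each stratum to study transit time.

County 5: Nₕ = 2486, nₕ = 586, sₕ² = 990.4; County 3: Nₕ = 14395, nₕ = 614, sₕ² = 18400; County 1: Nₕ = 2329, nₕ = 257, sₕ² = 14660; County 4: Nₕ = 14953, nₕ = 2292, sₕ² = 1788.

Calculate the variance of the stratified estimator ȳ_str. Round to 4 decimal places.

5.4629

Var(ȳ_str) = Σₕ Wₕ²(1 − fₕ)sₕ²/nₕ with Wₕ = Nₕ/N, N = 34163.
County 5: Wₕ = 0.07276878; term = 0.07276878²·(1 − 0.23572003)·990.4/586 = 0.0068399943.
County 3: Wₕ = 0.42136229; term = 0.42136229²·(1 − 0.04265370)·18400/614 = 5.0936588.
County 1: Wₕ = 0.06817317; term = 0.06817317²·(1 − 0.11034779)·14660/257 = 0.23585663.
County 4: Wₕ = 0.43769575; term = 0.43769575²·(1 − 0.15328028)·1788/2292 = 0.12654274.
Sum = 5.4628982.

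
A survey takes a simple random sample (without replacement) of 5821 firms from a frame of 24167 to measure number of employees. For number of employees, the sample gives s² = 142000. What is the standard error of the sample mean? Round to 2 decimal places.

4.30

Under SRS without replacement, Var(ȳ) = (1 − f)·s²/n with f = n/N = 5821/24167 = 0.24086564.
Var(ȳ) = (1 − 0.24086564)·142000/5821 = 0.75913436·24.394434 = 18.518653.
SE(ȳ) = √(18.518653) = 4.30.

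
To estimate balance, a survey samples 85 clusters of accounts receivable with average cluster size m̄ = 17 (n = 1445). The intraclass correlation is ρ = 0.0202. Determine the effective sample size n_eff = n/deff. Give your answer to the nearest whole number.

1092

deff = 1 + (17 − 1)·0.0202 = 1 + 0.3232 = 1.3232.
n_eff = 1445 / 1.3232 = 1092.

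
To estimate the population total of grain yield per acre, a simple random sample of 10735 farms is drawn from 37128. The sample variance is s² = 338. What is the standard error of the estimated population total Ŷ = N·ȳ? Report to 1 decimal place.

5554.6

Var(Ŷ) = N²·Var(ȳ) = N²·(1 − n/N)·s²/n.
f = 10735/37128 = 0.28913488; Var(ȳ) = 0.71086512·338/10735 = 0.022382153.
Var(Ŷ) = 37128² · 0.022382153 = 3.0853538 × 10^7.
SE(Ŷ) = √(3.0853538 × 10^7) = 5554.6.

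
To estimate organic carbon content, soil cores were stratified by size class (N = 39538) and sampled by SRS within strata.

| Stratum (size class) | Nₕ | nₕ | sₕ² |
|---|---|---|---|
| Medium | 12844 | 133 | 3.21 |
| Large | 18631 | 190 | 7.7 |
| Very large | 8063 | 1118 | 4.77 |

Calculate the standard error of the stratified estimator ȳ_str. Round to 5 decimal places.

0.10761

Var(ȳ_str) = Σₕ Wₕ²(1 − fₕ)sₕ²/nₕ with Wₕ = Nₕ/N, N = 39538.
Medium: Wₕ = 0.32485204; term = 0.32485204²·(1 − 0.01035503)·3.21/133 = 0.0025206005.
Large: Wₕ = 0.47121756; term = 0.47121756²·(1 − 0.01019806)·7.7/190 = 0.0089069367.
Very large: Wₕ = 0.20393040; term = 0.20393040²·(1 − 0.13865807)·4.77/1118 = 1.5283263 × 10^-4.
Sum = 0.01158037.
SE = √(0.01158037) = 0.10761.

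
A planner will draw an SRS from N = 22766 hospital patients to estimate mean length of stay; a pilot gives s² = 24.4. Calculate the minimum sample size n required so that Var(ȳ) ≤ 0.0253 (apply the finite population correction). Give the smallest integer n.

926

Without fpc, n₀ = s²/D = 24.4/0.0253 = 964.4269.
With fpc, (1 − n/N)·s²/n ≤ D requires n ≥ n₀/(1 + n₀/N) = 964.4269/(1 + 964.4269/22766) = 925.2317.
Rounding up, n = 926.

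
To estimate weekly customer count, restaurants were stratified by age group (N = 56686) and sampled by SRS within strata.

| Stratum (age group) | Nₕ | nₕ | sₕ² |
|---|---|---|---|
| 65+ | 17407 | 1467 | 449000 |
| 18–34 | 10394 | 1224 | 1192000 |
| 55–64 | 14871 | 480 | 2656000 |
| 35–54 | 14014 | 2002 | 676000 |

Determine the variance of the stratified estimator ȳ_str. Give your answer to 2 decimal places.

Var(ȳ_str) = Σₕ Wₕ²(1 − fₕ)sₕ²/nₕ with Wₕ = Nₕ/N, N = 56686.
65+: Wₕ = 0.30707759; term = 0.30707759²·(1 − 0.08427644)·449000/1467 = 26.428764.
18–34: Wₕ = 0.18336097; term = 0.18336097²·(1 − 0.11776025)·1192000/1224 = 28.886522.
55–64: Wₕ = 0.26233991; term = 0.26233991²·(1 − 0.03227759)·2656000/480 = 368.52449.
35–54: Wₕ = 0.24722154; term = 0.24722154²·(1 − 0.14285714)·676000/2002 = 17.68921.
Sum = 441.52899.

441.53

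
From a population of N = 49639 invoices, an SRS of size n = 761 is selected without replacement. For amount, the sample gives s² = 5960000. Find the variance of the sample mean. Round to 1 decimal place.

Under SRS without replacement, Var(ȳ) = (1 − f)·s²/n with f = n/N = 761/49639 = 0.01533069.
Var(ȳ) = (1 − 0.01533069)·5960000/761 = 0.98466931·7831.8003 = 7711.7334.

7711.7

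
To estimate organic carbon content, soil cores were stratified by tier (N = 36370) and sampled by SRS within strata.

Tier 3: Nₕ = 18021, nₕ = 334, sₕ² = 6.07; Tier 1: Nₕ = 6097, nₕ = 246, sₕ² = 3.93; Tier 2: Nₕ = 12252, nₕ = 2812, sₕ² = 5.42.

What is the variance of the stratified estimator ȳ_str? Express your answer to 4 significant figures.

0.004979

Var(ȳ_str) = Σₕ Wₕ²(1 − fₕ)sₕ²/nₕ with Wₕ = Nₕ/N, N = 36370.
Tier 3: Wₕ = 0.49549079; term = 0.49549079²·(1 − 0.01853393)·6.07/334 = 0.0043791385.
Tier 1: Wₕ = 0.16763816; term = 0.16763816²·(1 − 0.04034771)·3.93/246 = 4.3084111 × 10^-4.
Tier 2: Wₕ = 0.33687105; term = 0.33687105²·(1 − 0.22951355)·5.42/2812 = 1.6852966 × 10^-4.
Sum = 0.0049785093.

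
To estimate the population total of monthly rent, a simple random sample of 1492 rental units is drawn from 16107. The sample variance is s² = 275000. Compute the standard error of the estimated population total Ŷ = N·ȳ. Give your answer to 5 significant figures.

208300

Var(Ŷ) = N²·Var(ȳ) = N²·(1 − n/N)·s²/n.
f = 1492/16107 = 0.09263053; Var(ȳ) = 0.90736947·275000/1492 = 167.24303.
Var(Ŷ) = 16107² · 167.24303 = 4.3388771 × 10^10.
SE(Ŷ) = √(4.3388771 × 10^10) = 208300.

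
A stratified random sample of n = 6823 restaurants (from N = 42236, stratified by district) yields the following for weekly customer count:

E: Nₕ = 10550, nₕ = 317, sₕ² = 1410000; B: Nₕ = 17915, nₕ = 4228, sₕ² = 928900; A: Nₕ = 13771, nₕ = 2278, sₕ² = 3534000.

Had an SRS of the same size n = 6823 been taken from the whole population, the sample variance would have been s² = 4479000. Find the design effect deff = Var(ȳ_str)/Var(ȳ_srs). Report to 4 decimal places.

0.7940

Var(ȳ_str) = Σ Wₕ²(1−fₕ)sₕ²/nₕ with Wₕ = Nₕ/42236:
  E: (10550/42236)²·(1−317/10550)·1410000/317 = 269.1843
  B: (17915/42236)²·(1−4228/17915)·928900/4228 = 30.199065
  A: (13771/42236)²·(1−2278/13771)·3534000/2278 = 137.64047
  → Var(ȳ_str) = 437.02384.
Var(ȳ_srs) = (1 − 6823/42236)·4479000/6823 = 550.40913.
deff = 437.02384 / 550.40913 = 0.7940.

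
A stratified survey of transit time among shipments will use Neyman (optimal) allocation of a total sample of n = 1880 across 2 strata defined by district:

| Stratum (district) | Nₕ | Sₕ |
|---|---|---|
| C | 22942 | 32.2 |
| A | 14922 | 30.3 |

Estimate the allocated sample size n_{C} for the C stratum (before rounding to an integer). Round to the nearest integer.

Neyman allocation: nₕ = n·NₕSₕ / Σⱼ NⱼSⱼ.
Σ NⱼSⱼ = 22942·32.2 + 14922·30.3 = 1.190869 × 10^6.
n_{C} = 1880·22942·32.2 / (1.190869 × 10^6) = 1166.

1166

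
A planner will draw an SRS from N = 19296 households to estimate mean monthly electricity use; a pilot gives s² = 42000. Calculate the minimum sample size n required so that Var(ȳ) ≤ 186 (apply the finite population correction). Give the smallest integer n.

224

Without fpc, n₀ = s²/D = 42000/186 = 225.8065.
With fpc, (1 − n/N)·s²/n ≤ D requires n ≥ n₀/(1 + n₀/N) = 225.8065/(1 + 225.8065/19296) = 223.1946.
Rounding up, n = 224.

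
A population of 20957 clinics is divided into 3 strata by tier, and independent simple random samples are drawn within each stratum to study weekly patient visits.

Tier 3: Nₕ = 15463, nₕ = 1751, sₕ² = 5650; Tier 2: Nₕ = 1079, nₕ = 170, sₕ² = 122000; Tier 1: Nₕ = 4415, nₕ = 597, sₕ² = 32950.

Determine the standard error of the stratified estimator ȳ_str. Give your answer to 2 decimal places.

2.30

Var(ȳ_str) = Σₕ Wₕ²(1 − fₕ)sₕ²/nₕ with Wₕ = Nₕ/N, N = 20957.
Tier 3: Wₕ = 0.73784416; term = 0.73784416²·(1 − 0.11323805)·5650/1751 = 1.5577531.
Tier 2: Wₕ = 0.05148638; term = 0.05148638²·(1 − 0.15755329)·122000/170 = 1.6026475.
Tier 1: Wₕ = 0.21066947; term = 0.21066947²·(1 − 0.13522084)·32950/597 = 2.1183099.
Sum = 5.2787105.
SE = √(5.2787105) = 2.30.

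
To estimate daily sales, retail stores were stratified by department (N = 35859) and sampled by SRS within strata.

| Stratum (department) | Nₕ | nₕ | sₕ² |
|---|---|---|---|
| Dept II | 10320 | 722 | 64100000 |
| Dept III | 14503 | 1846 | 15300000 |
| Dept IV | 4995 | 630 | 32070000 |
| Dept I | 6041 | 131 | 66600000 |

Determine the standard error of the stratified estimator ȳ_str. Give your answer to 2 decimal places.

151.66

Var(ȳ_str) = Σₕ Wₕ²(1 − fₕ)sₕ²/nₕ with Wₕ = Nₕ/N, N = 35859.
Dept II: Wₕ = 0.28779386; term = 0.28779386²·(1 − 0.06996124)·64100000/722 = 6838.8791.
Dept III: Wₕ = 0.40444519; term = 0.40444519²·(1 − 0.12728401)·15300000/1846 = 1183.1832.
Dept IV: Wₕ = 0.13929557; term = 0.13929557²·(1 − 0.12612613)·32070000/630 = 863.14111.
Dept I: Wₕ = 0.16846538; term = 0.16846538²·(1 − 0.02168515)·66600000/131 = 14115.716.
Sum = 23000.919.
SE = √(23000.919) = 151.66.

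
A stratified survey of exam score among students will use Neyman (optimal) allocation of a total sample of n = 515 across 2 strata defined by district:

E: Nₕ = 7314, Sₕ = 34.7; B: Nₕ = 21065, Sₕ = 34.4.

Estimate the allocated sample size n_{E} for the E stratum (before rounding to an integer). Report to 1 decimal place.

Neyman allocation: nₕ = n·NₕSₕ / Σⱼ NⱼSⱼ.
Σ NⱼSⱼ = 7314·34.7 + 21065·34.4 = 978431.8.
n_{E} = 515·7314·34.7 / 978431.8 = 133.6.

133.6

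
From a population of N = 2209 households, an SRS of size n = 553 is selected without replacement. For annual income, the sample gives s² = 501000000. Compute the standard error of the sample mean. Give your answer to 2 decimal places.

Under SRS without replacement, Var(ȳ) = (1 − f)·s²/n with f = n/N = 553/2209 = 0.25033952.
Var(ȳ) = (1 − 0.25033952)·501000000/553 = 0.74966048·905967.45 = 679167.99.
SE(ȳ) = √(679167.99) = 824.12.

824.12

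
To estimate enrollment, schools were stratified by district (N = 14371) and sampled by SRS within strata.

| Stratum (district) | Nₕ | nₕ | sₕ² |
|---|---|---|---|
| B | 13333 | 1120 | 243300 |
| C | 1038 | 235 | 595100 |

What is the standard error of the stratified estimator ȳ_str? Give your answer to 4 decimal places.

13.4721

Var(ȳ_str) = Σₕ Wₕ²(1 − fₕ)sₕ²/nₕ with Wₕ = Nₕ/N, N = 14371.
B: Wₕ = 0.92777121; term = 0.92777121²·(1 − 0.08400210)·243300/1120 = 171.27751.
C: Wₕ = 0.07222879; term = 0.07222879²·(1 − 0.22639692)·595100/235 = 10.220238.
Sum = 181.49775.
SE = √(181.49775) = 13.4721.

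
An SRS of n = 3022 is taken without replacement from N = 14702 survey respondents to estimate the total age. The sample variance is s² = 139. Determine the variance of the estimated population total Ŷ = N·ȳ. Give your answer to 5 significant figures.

Var(Ŷ) = N²·Var(ȳ) = N²·(1 − n/N)·s²/n.
f = 3022/14702 = 0.20555027; Var(ȳ) = 0.79444973·139/3022 = 0.036541533.
Var(Ŷ) = 14702² · 0.036541533 = 7.8984087 × 10^6.

7.8984 × 10^6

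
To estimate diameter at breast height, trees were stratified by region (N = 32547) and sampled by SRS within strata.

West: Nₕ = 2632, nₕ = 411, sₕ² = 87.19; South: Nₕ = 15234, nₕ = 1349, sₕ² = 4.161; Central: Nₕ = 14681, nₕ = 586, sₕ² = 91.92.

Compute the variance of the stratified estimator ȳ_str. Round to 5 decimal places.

0.03243

Var(ȳ_str) = Σₕ Wₕ²(1 − fₕ)sₕ²/nₕ with Wₕ = Nₕ/N, N = 32547.
West: Wₕ = 0.08086767; term = 0.08086767²·(1 − 0.15615502)·87.19/411 = 0.0011706778.
South: Wₕ = 0.46806157; term = 0.46806157²·(1 − 0.08855192)·4.161/1349 = 6.159191 × 10^-4.
Central: Wₕ = 0.45107076; term = 0.45107076²·(1 − 0.03991554)·91.92/586 = 0.030641582.
Sum = 0.032428179.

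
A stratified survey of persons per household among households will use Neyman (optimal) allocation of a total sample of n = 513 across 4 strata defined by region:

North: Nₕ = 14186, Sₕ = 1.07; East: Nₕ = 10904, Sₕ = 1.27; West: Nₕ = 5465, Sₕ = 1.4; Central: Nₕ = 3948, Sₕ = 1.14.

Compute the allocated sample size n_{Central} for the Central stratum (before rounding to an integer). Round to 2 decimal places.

Neyman allocation: nₕ = n·NₕSₕ / Σⱼ NⱼSⱼ.
Σ NⱼSⱼ = 14186·1.07 + 10904·1.27 + 5465·1.4 + 3948·1.14 = 41178.82.
n_{Central} = 513·3948·1.14 / 41178.82 = 56.07.

56.07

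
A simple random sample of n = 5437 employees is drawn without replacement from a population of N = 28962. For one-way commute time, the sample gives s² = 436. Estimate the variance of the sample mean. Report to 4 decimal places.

0.0651

Under SRS without replacement, Var(ȳ) = (1 − f)·s²/n with f = n/N = 5437/28962 = 0.18772875.
Var(ȳ) = (1 − 0.18772875)·436/5437 = 0.81227125·0.080191282 = 0.065137073.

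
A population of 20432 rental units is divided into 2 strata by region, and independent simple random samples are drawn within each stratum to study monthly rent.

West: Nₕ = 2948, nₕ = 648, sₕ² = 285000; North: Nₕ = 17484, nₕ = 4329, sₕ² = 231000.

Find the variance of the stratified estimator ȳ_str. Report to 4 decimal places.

36.5425

Var(ȳ_str) = Σₕ Wₕ²(1 − fₕ)sₕ²/nₕ with Wₕ = Nₕ/N, N = 20432.
West: Wₕ = 0.14428348; term = 0.14428348²·(1 − 0.21981004)·285000/648 = 7.1433743.
North: Wₕ = 0.85571652; term = 0.85571652²·(1 − 0.24759780)·231000/4329 = 29.399117.
Sum = 36.542491.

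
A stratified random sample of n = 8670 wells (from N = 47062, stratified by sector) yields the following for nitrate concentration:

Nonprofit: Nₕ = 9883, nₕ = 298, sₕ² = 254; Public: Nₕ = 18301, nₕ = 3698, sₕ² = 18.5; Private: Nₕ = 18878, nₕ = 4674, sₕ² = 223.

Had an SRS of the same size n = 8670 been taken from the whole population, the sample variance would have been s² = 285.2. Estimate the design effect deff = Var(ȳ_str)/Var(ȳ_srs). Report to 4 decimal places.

1.5962

Var(ȳ_str) = Σ Wₕ²(1−fₕ)sₕ²/nₕ with Wₕ = Nₕ/47062:
  Nonprofit: (9883/47062)²·(1−298/9883)·254/298 = 0.036455042
  Public: (18301/47062)²·(1−3698/18301)·18.5/3698 = 6.0364411 × 10^-4
  Private: (18878/47062)²·(1−4674/18878)·223/4674 = 0.0057761976
  → Var(ȳ_str) = 0.042834884.
Var(ȳ_srs) = (1 − 8670/47062)·285.2/8670 = 0.026834949.
deff = 0.042834884 / 0.026834949 = 1.5962.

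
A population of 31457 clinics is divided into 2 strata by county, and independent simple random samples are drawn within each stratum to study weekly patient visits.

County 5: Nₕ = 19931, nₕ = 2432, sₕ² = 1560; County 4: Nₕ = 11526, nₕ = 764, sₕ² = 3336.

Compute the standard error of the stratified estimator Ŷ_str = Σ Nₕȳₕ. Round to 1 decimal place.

27665.0

Var(Ŷ_str) = Σₕ Nₕ²(1 − fₕ)sₕ²/nₕ.
County 5: 19931²·(1 − 2432/19931)·1560/2432 = 2.2371925 × 10^8.
County 4: 11526²·(1 − 764/11526)·3336/764 = 5.4163196 × 10^8.
Sum = 7.6535121 × 10^8.
SE = √(7.6535121 × 10^8) = 27665.0.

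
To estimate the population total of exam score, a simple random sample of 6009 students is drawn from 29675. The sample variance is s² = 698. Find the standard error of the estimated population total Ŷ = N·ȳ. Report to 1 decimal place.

Var(Ŷ) = N²·Var(ȳ) = N²·(1 − n/N)·s²/n.
f = 6009/29675 = 0.20249368; Var(ȳ) = 0.79750632·698/6009 = 0.092637612.
Var(Ŷ) = 29675² · 0.092637612 = 8.1577202 × 10^7.
SE(Ŷ) = √(8.1577202 × 10^7) = 9032.0.

9032.0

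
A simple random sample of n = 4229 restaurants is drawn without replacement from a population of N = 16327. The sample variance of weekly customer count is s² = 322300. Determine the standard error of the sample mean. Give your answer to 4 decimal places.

7.5148

Under SRS without replacement, Var(ȳ) = (1 − f)·s²/n with f = n/N = 4229/16327 = 0.25901880.
Var(ȳ) = (1 − 0.25901880)·322300/4229 = 0.74098120·76.21187 = 56.471563.
SE(ȳ) = √(56.471563) = 7.5148.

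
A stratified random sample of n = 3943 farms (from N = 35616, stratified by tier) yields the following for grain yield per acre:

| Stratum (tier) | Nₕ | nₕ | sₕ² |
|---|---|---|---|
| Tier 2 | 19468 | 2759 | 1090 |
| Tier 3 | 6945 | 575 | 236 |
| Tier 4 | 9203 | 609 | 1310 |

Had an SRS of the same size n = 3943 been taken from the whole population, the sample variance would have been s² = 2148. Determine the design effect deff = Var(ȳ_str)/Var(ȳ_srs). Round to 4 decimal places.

0.5155

Var(ȳ_str) = Σ Wₕ²(1−fₕ)sₕ²/nₕ with Wₕ = Nₕ/35616:
  Tier 2: (19468/35616)²·(1−2759/19468)·1090/2759 = 0.10131093
  Tier 3: (6945/35616)²·(1−575/6945)·236/575 = 0.01431415
  Tier 4: (9203/35616)²·(1−609/9203)·1310/609 = 0.13411844
  → Var(ȳ_str) = 0.24974352.
Var(ȳ_srs) = (1 − 3943/35616)·2148/3943 = 0.4844529.
deff = 0.24974352 / 0.4844529 = 0.5155.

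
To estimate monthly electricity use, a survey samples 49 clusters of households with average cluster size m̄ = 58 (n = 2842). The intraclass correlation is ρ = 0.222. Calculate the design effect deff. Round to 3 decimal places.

deff = 1 + (58 − 1)·0.222 = 1 + 12.654 = 13.654.

13.654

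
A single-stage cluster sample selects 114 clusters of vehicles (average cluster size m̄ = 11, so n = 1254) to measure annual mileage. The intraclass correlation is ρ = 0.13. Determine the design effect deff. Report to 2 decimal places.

2.30

deff = 1 + (11 − 1)·0.13 = 1 + 1.3 = 2.3.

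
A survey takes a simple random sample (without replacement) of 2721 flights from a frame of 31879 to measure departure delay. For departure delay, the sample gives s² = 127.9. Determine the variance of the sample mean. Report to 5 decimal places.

Under SRS without replacement, Var(ȳ) = (1 − f)·s²/n with f = n/N = 2721/31879 = 0.08535399.
Var(ȳ) = (1 − 0.08535399)·127.9/2721 = 0.91464601·0.047004778 = 0.042992732.

0.04299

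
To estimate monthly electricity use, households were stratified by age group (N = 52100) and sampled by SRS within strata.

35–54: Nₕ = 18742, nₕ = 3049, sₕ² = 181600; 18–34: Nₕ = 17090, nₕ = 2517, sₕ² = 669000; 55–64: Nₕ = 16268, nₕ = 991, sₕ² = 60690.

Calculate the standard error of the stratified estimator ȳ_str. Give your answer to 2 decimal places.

6.04

Var(ȳ_str) = Σₕ Wₕ²(1 − fₕ)sₕ²/nₕ with Wₕ = Nₕ/N, N = 52100.
35–54: Wₕ = 0.35973129; term = 0.35973129²·(1 − 0.16268274)·181600/3049 = 6.4536422.
18–34: Wₕ = 0.32802303; term = 0.32802303²·(1 − 0.14727911)·669000/2517 = 24.387006.
55–64: Wₕ = 0.31224568; term = 0.31224568²·(1 − 0.06091714)·60690/991 = 5.6071255.
Sum = 36.447774.
SE = √(36.447774) = 6.04.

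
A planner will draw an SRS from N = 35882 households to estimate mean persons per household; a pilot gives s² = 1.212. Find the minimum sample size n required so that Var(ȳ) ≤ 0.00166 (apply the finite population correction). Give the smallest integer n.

716

Without fpc, n₀ = s²/D = 1.212/0.00166 = 730.1205.
With fpc, (1 − n/N)·s²/n ≤ D requires n ≥ n₀/(1 + n₀/N) = 730.1205/(1 + 730.1205/35882) = 715.5604.
Rounding up, n = 716.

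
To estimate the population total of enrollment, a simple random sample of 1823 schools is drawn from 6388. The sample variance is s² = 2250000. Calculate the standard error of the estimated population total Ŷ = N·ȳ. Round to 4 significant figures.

Var(Ŷ) = N²·Var(ȳ) = N²·(1 − n/N)·s²/n.
f = 1823/6388 = 0.28537884; Var(ȳ) = 0.71462116·2250000/1823 = 882.00637.
Var(Ŷ) = 6388² · 882.00637 = 3.5991632 × 10^10.
SE(Ŷ) = √(3.5991632 × 10^10) = 189700.

189700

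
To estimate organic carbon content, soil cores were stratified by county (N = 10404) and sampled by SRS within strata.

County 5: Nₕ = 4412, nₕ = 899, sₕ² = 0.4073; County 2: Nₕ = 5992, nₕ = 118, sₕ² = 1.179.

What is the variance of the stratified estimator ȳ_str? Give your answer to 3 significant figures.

Var(ȳ_str) = Σₕ Wₕ²(1 − fₕ)sₕ²/nₕ with Wₕ = Nₕ/N, N = 10404.
County 5: Wₕ = 0.42406767; term = 0.42406767²·(1 − 0.20376247)·0.4073/899 = 6.4873553 × 10^-5.
County 2: Wₕ = 0.57593233; term = 0.57593233²·(1 − 0.01969292)·1.179/118 = 0.0032489038.
Sum = 0.0033137774.

0.00331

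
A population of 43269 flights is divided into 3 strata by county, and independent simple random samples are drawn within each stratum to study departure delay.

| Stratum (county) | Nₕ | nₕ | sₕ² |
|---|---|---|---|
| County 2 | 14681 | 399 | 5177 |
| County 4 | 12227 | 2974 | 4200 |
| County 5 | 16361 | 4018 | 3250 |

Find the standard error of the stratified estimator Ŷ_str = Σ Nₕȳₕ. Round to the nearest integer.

55169

Var(Ŷ_str) = Σₕ Nₕ²(1 − fₕ)sₕ²/nₕ.
County 2: 14681²·(1 − 399/14681)·5177/399 = 2.7205076 × 10^9.
County 4: 12227²·(1 − 2974/12227)·4200/2974 = 1.5977573 × 10^8.
County 5: 16361²·(1 − 4018/16361)·3250/4018 = 1.6334431 × 10^8.
Sum = 3.0436276 × 10^9.
SE = √(3.0436276 × 10^9) = 55169.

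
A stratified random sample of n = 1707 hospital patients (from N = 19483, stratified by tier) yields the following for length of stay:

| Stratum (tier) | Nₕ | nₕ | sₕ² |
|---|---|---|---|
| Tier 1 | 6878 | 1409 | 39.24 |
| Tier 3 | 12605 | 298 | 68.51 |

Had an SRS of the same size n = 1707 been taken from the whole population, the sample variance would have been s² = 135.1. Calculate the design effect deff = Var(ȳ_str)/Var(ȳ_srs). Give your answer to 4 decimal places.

1.3393

Var(ȳ_str) = Σ Wₕ²(1−fₕ)sₕ²/nₕ with Wₕ = Nₕ/19483:
  Tier 1: (6878/19483)²·(1−1409/6878)·39.24/1409 = 0.0027597926
  Tier 3: (12605/19483)²·(1−298/12605)·68.51/298 = 0.093955259
  → Var(ȳ_str) = 0.096715052.
Var(ȳ_srs) = (1 − 1707/19483)·135.1/1707 = 0.072210448.
deff = 0.096715052 / 0.072210448 = 1.3393.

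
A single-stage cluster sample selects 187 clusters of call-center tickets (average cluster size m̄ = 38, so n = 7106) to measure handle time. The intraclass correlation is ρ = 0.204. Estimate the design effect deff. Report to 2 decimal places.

deff = 1 + (38 − 1)·0.204 = 1 + 7.548 = 8.548.

8.55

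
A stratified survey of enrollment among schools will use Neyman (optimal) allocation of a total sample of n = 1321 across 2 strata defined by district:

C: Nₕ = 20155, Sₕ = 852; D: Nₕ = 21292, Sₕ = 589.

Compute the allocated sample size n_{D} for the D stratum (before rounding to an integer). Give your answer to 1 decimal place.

557.6

Neyman allocation: nₕ = n·NₕSₕ / Σⱼ NⱼSⱼ.
Σ NⱼSⱼ = 20155·852 + 21292·589 = 2.9713048 × 10^7.
n_{D} = 1321·21292·589 / (2.9713048 × 10^7) = 557.6.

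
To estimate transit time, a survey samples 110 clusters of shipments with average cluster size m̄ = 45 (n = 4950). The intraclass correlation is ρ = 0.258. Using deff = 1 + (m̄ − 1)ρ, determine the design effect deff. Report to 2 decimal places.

12.35

deff = 1 + (45 − 1)·0.258 = 1 + 11.352 = 12.352.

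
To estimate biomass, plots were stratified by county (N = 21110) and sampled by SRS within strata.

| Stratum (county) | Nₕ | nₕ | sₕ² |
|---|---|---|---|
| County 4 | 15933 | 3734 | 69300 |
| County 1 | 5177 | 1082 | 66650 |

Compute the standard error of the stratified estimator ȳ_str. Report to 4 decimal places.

Var(ȳ_str) = Σₕ Wₕ²(1 − fₕ)sₕ²/nₕ with Wₕ = Nₕ/N, N = 21110.
County 4: Wₕ = 0.75476078; term = 0.75476078²·(1 − 0.23435637)·69300/3734 = 8.0947649.
County 1: Wₕ = 0.24523922; term = 0.24523922²·(1 − 0.20900135)·66650/1082 = 2.9304107.
Sum = 11.025176.
SE = √(11.025176) = 3.3204.

3.3204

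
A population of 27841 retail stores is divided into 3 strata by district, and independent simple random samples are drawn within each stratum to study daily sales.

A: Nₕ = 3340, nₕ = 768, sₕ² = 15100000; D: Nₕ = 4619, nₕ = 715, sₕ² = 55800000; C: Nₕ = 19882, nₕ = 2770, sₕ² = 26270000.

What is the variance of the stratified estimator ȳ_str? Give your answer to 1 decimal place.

6196.2

Var(ȳ_str) = Σₕ Wₕ²(1 − fₕ)sₕ²/nₕ with Wₕ = Nₕ/N, N = 27841.
A: Wₕ = 0.11996696; term = 0.11996696²·(1 − 0.22994012)·15100000/768 = 217.90314.
D: Wₕ = 0.16590640; term = 0.16590640²·(1 − 0.15479541)·55800000/715 = 1815.5837.
C: Wₕ = 0.71412665; term = 0.71412665²·(1 − 0.13932200)·26270000/2770 = 4162.6652.
Sum = 6196.152.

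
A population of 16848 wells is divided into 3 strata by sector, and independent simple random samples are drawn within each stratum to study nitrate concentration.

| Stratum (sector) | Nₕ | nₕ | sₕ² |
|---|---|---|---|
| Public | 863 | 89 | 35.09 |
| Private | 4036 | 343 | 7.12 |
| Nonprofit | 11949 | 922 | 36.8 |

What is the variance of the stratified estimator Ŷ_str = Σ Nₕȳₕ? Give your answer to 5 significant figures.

Var(Ŷ_str) = Σₕ Nₕ²(1 − fₕ)sₕ²/nₕ.
Public: 863²·(1 − 89/863)·35.09/89 = 263357.15.
Private: 4036²·(1 − 343/4036)·7.12/343 = 309397.17.
Nonprofit: 11949²·(1 − 922/11949)·36.8/922 = 5.2590322 × 10^6.
Sum = 5.8317865 × 10^6.

5.8318 × 10^6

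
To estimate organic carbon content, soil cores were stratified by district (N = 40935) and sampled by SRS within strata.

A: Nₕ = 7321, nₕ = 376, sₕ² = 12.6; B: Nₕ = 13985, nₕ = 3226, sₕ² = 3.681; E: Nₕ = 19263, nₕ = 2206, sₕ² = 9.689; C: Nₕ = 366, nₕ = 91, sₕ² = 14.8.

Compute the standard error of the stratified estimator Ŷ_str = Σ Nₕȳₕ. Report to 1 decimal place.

1826.2

Var(Ŷ_str) = Σₕ Nₕ²(1 − fₕ)sₕ²/nₕ.
A: 7321²·(1 − 376/7321)·12.6/376 = 1.7038265 × 10^6.
B: 13985²·(1 − 3226/13985)·3.681/3226 = 171686.38.
E: 19263²·(1 − 2206/19263)·9.689/2206 = 1.4431119 × 10^6.
C: 366²·(1 − 91/366)·14.8/91 = 16369.451.
Sum = 3.3349942 × 10^6.
SE = √(3.3349942 × 10^6) = 1826.2.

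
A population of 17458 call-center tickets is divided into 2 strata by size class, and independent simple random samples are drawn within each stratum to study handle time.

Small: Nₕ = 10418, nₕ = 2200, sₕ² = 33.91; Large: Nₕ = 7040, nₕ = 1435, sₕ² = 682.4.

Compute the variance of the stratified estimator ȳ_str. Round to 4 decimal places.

Var(ȳ_str) = Σₕ Wₕ²(1 − fₕ)sₕ²/nₕ with Wₕ = Nₕ/N, N = 17458.
Small: Wₕ = 0.59674648; term = 0.59674648²·(1 − 0.21117297)·33.91/2200 = 0.0043297879.
Large: Wₕ = 0.40325352; term = 0.40325352²·(1 − 0.20383523)·682.4/1435 = 0.061566776.
Sum = 0.065896564.

0.0659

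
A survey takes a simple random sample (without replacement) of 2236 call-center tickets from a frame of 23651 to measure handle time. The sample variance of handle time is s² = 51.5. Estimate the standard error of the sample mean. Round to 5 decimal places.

0.14441

Under SRS without replacement, Var(ȳ) = (1 − f)·s²/n with f = n/N = 2236/23651 = 0.09454146.
Var(ȳ) = (1 − 0.09454146)·51.5/2236 = 0.90545854·0.0230322 = 0.020854703.
SE(ȳ) = √(0.020854703) = 0.14441.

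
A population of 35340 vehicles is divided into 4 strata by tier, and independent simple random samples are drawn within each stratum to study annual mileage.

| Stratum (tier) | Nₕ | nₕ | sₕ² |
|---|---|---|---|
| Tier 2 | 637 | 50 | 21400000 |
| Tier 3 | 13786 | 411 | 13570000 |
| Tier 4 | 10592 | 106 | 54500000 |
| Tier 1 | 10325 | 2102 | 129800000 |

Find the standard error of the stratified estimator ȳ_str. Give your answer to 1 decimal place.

Var(ȳ_str) = Σₕ Wₕ²(1 − fₕ)sₕ²/nₕ with Wₕ = Nₕ/N, N = 35340.
Tier 2: Wₕ = 0.01802490; term = 0.01802490²·(1 − 0.07849294)·21400000/50 = 128.14103.
Tier 3: Wₕ = 0.39009621; term = 0.39009621²·(1 − 0.02981285)·13570000/411 = 4874.5777.
Tier 4: Wₕ = 0.29971703; term = 0.29971703²·(1 − 0.01000755)·54500000/106 = 45724.122.
Tier 1: Wₕ = 0.29216186; term = 0.29216186²·(1 − 0.20358354)·129800000/2102 = 4197.8725.
Sum = 54924.713.
SE = √(54924.713) = 234.4.

234.4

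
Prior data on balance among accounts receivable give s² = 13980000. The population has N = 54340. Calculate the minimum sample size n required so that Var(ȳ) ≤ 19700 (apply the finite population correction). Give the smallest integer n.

701

Without fpc, n₀ = s²/D = 13980000/19700 = 709.6447.
With fpc, (1 − n/N)·s²/n ≤ D requires n ≥ n₀/(1 + n₀/N) = 709.6447/(1 + 709.6447/54340) = 700.4967.
Rounding up, n = 701.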